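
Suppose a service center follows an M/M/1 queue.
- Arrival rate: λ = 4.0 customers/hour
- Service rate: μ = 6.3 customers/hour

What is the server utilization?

Server utilization: ρ = λ/μ
ρ = 4.0/6.3 = 0.6349
The server is busy 63.49% of the time.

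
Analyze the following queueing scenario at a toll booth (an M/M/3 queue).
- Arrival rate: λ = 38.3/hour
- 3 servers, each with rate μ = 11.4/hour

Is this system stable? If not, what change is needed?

Stability requires ρ = λ/(cμ) < 1
ρ = 38.3/(3 × 11.4) = 38.3/34.20 = 1.1199
Since 1.1199 ≥ 1, the system is UNSTABLE.
Need c > λ/μ = 38.3/11.4 = 3.36.
Minimum servers needed: c = 4.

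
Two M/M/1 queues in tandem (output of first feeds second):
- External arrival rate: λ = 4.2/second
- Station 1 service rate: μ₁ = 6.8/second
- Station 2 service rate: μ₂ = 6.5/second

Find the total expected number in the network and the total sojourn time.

By Jackson's theorem, each station behaves as independent M/M/1.
Station 1: ρ₁ = 4.2/6.8 = 0.6176, L₁ = ρ₁/(1-ρ₁) = λ/(μ₁-λ) = 4.2/2.60 = 1.6154
Station 2: ρ₂ = 4.2/6.5 = 0.6462, L₂ = ρ₂/(1-ρ₂) = λ/(μ₂-λ) = 4.2/2.30 = 1.8261
Total: L = L₁ + L₂ = 1.6154 + 1.8261 = 3.4415
W = L/λ = 3.4415/4.2 = 0.8194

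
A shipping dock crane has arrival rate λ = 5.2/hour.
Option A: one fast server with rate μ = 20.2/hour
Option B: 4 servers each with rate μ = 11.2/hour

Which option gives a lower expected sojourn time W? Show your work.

Option A: single server μ = 20.2 (M/M/1)
  ρ_A = 5.2/20.2 = 0.2574
  W_A = 1/(μ-λ) = 1/(20.2-5.2) = 1/15.00 = 0.06667

Option B: 4 servers μ = 11.2 (M/M/4)
  ρ_B = λ/(cμ) = 5.2/(4×11.2) = 0.1161
  Offered load a = λ/μ = cρ = 5.2/11.2 = 0.4643
  P₀ = [ Σₙ₌₀^3 aⁿ/n! + a^4/(4!(1-ρ)) ]⁻¹
  Σ = a^0/0! + a^1/1! + a^2/2! + a^3/3! = 1.0000 + 0.46429 + 0.10778 + 0.016680 = 1.5887
  a^4/(4!(1-ρ)) = 0.046467/(24 × 0.88393) = 0.002190
  P₀ = 1/(1.5887 + 0.002190) = 0.6286
  Lq = P₀·a^4·ρ / (4!(1-ρ)²) = 0.62856 × 0.046467 × 0.11607 / (24 × 0.78133) = 0.0001808
  Wq_B = Lq/λ = 0.0001808/5.2 = 0.00003477
  W_B = Wq_B + 1/μ = 0.00003477 + 0.08929 = 0.08932

Since W_A = 0.06667 < W_B = 0.08932, Option A (single fast server) has the shorter time in system.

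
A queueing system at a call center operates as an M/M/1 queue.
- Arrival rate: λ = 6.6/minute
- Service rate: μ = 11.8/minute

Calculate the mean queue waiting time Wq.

First, compute utilization: ρ = λ/μ = 6.6/11.8 = 0.5593
For M/M/1: Wq = λ/(μ(μ-λ))
Wq = 6.6/(11.8 × (11.8-6.6))
Wq = 6.6/(11.8 × 5.20)
Wq = 0.1076 minutes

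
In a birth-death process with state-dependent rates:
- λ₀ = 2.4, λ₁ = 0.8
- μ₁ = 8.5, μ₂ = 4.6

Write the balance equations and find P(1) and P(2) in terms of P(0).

Balance equations:
State 0: λ₀P₀ = μ₁P₁ → P₁ = (λ₀/μ₁)P₀ = (2.4/8.5)P₀ = 0.2824P₀
State 1: P₂ = (λ₀λ₁)/(μ₁μ₂)P₀ = (2.4×0.8)/(8.5×4.6)P₀ = 0.04910P₀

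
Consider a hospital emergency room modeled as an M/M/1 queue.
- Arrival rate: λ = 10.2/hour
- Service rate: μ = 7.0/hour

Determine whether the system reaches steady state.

Stability requires ρ = λ/(cμ) < 1
ρ = 10.2/(1 × 7.0) = 10.2/7.00 = 1.4571
Since 1.4571 ≥ 1, the system is UNSTABLE.
Queue grows without bound. Need μ > λ = 10.2.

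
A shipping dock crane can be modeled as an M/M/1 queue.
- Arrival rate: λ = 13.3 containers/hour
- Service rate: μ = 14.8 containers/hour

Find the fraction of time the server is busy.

Server utilization: ρ = λ/μ
ρ = 13.3/14.8 = 0.8986
The server is busy 89.86% of the time.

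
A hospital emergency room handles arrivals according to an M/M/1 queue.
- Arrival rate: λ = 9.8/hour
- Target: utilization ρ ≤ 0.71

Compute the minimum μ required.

ρ = λ/μ, so μ = λ/ρ
μ ≥ 9.8/0.71 = 13.8028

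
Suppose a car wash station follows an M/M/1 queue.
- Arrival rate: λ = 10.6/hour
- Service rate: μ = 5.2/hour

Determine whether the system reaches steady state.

Stability requires ρ = λ/(cμ) < 1
ρ = 10.6/(1 × 5.2) = 10.6/5.20 = 2.0385
Since 2.0385 ≥ 1, the system is UNSTABLE.
Queue grows without bound. Need μ > λ = 10.6.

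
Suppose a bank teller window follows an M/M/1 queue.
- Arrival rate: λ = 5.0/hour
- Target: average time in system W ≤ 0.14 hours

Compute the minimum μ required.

For M/M/1: W = 1/(μ-λ)
Need W ≤ 0.14, so 1/(μ-λ) ≤ 0.14
μ - λ ≥ 1/0.14 = 7.1429
μ ≥ 5.0 + 7.1429 = 12.1429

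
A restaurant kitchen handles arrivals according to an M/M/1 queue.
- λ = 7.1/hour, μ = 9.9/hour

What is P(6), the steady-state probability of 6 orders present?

ρ = λ/μ = 7.1/9.9 = 0.71717
P(n) = (1-ρ)ρⁿ
P(6) = (1-0.71717) × 0.71717^6
P(6) = 0.28283 × 0.13606
P(6) = 0.03848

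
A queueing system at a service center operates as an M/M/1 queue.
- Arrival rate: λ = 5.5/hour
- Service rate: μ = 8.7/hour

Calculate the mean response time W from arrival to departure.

First, compute utilization: ρ = λ/μ = 5.5/8.7 = 0.6322
For M/M/1: W = 1/(μ-λ)
W = 1/(8.7-5.5) = 1/3.20
W = 0.3125 hours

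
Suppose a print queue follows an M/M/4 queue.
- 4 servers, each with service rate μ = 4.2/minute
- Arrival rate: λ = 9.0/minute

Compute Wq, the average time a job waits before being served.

Traffic intensity: ρ = λ/(cμ) = 9.0/(4×4.2) = 0.5357
Since ρ = 0.5357 < 1, system is stable.
Offered load a = λ/μ = cρ = 9.0/4.2 = 2.1429
P₀ = [ Σₙ₌₀^3 aⁿ/n! + a^4/(4!(1-ρ)) ]⁻¹
Σ = a^0/0! + a^1/1! + a^2/2! + a^3/3! = 1.0000 + 2.1429 + 2.2959 + 1.6399 = 7.0787
a^4/(4!(1-ρ)) = 21.0850/(24 × 0.4643) = 1.8922
P₀ = 1/(7.0787 + 1.8922) = 0.1115
Lq = P₀·a^4·ρ / (4!(1-ρ)²) = 0.1115 × 21.0850 × 0.5357 / (24 × 0.2156) = 0.2434
Wq = Lq/λ = 0.2434/9.0 = 0.02704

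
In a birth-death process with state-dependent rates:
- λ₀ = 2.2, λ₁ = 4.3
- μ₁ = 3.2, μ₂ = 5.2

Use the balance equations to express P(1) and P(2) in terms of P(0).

Balance equations:
State 0: λ₀P₀ = μ₁P₁ → P₁ = (λ₀/μ₁)P₀ = (2.2/3.2)P₀ = 0.6875P₀
State 1: P₂ = (λ₀λ₁)/(μ₁μ₂)P₀ = (2.2×4.3)/(3.2×5.2)P₀ = 0.5685P₀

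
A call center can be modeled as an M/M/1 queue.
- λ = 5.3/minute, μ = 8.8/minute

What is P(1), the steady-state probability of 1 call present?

ρ = λ/μ = 5.3/8.8 = 0.6023
P(n) = (1-ρ)ρⁿ
P(1) = (1-0.6023) × 0.6023^1
P(1) = 0.3977 × 0.6023
P(1) = 0.2395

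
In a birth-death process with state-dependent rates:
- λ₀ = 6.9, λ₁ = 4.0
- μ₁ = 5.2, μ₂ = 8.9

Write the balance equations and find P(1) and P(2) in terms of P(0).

Balance equations:
State 0: λ₀P₀ = μ₁P₁ → P₁ = (λ₀/μ₁)P₀ = (6.9/5.2)P₀ = 1.3269P₀
State 1: P₂ = (λ₀λ₁)/(μ₁μ₂)P₀ = (6.9×4.0)/(5.2×8.9)P₀ = 0.5964P₀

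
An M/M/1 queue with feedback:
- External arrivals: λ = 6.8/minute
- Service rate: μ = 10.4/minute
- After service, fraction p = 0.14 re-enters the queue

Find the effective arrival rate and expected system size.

Effective arrival rate: λ_eff = λ/(1-p) = 6.8/(1-0.14) = 6.8/0.86 = 7.906977
ρ = λ_eff/μ = 7.906977/10.4 = 0.760286
L = ρ/(1-ρ) = 0.760286/(1-0.760286) = 3.1716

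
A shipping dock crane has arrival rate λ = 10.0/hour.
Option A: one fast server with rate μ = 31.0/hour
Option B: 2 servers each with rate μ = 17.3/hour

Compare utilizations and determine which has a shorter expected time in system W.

Option A: single server μ = 31.0 (M/M/1)
  ρ_A = 10.0/31.0 = 0.3226
  W_A = 1/(μ-λ) = 1/(31.0-10.0) = 1/21.00 = 0.04762

Option B: 2 servers μ = 17.3 (M/M/2)
  ρ_B = λ/(cμ) = 10.0/(2×17.3) = 0.2890
  Offered load a = λ/μ = cρ = 10.0/17.3 = 0.5780
  P₀ = [ Σₙ₌₀^1 aⁿ/n! + a^2/(2!(1-ρ)) ]⁻¹
  Σ = a^0/0! + a^1/1! = 1.0000 + 0.5780 = 1.5780
  a^2/(2!(1-ρ)) = 0.3341/(2 × 0.7110) = 0.2350
  P₀ = 1/(1.5780 + 0.2350) = 0.5516
  Lq = P₀·a^2·ρ / (2!(1-ρ)²) = 0.5516 × 0.3341 × 0.2890 / (2 × 0.5055) = 0.05268
  Wq_B = Lq/λ = 0.05268/10.0 = 0.005268
  W_B = Wq_B + 1/μ = 0.005268 + 0.05780 = 0.06307

Since W_A = 0.04762 < W_B = 0.06307, Option A (single fast server) has the shorter time in system.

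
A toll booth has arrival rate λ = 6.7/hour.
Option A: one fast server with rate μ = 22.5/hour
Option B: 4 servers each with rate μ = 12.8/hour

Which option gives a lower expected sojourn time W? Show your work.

Option A: single server μ = 22.5 (M/M/1)
  ρ_A = 6.7/22.5 = 0.2978
  W_A = 1/(μ-λ) = 1/(22.5-6.7) = 1/15.80 = 0.06329

Option B: 4 servers μ = 12.8 (M/M/4)
  ρ_B = λ/(cμ) = 6.7/(4×12.8) = 0.1309
  Offered load a = λ/μ = cρ = 6.7/12.8 = 0.5234
  P₀ = [ Σₙ₌₀^3 aⁿ/n! + a^4/(4!(1-ρ)) ]⁻¹
  Σ = a^0/0! + a^1/1! + a^2/2! + a^3/3! = 1.0000 + 0.5234 + 0.1370 + 0.02390 = 1.6843
  a^4/(4!(1-ρ)) = 0.07507/(24 × 0.8691) = 0.003599
  P₀ = 1/(1.68433 + 0.00359880) = 0.5924
  Lq = P₀·a^4·ρ / (4!(1-ρ)²) = 0.59244 × 0.075069 × 0.13086 / (24 × 0.75541) = 0.0003210
  Wq_B = Lq/λ = 0.0003210/6.7 = 0.00004791
  W_B = Wq_B + 1/μ = 0.00004791 + 0.07812 = 0.07817

Since W_A = 0.06329 < W_B = 0.07817, Option A (single fast server) has the shorter time in system.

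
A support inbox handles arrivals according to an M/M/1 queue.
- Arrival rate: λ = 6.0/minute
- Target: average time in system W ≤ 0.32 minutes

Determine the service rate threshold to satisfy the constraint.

For M/M/1: W = 1/(μ-λ)
Need W ≤ 0.32, so 1/(μ-λ) ≤ 0.32
μ - λ ≥ 1/0.32 = 3.1250
μ ≥ 6.0 + 3.1250 = 9.1250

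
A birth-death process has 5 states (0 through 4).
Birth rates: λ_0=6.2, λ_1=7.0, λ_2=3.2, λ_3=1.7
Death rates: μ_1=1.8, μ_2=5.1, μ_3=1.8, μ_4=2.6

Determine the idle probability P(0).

Ratios P(n)/P(0) = (λ₀···λₙ₋₁)/(μ₁···μₙ):
P(1)/P(0) = (6.2)/(1.8) = 3.44444
P(2)/P(0) = (6.2×7.0)/(1.8×5.1) = 4.72767
P(3)/P(0) = (6.2×7.0×3.2)/(1.8×5.1×1.8) = 8.40474
P(4)/P(0) = (6.2×7.0×3.2×1.7)/(1.8×5.1×1.8×2.6) = 5.49541

Normalization: ∑ P(n) = 1
P(0) × (1.00000 + 3.44444 + 4.72767 + 8.40474 + 5.49541) = 1
P(0) × 23.0723 = 1
P(0) = 1/23.0723 = 0.04334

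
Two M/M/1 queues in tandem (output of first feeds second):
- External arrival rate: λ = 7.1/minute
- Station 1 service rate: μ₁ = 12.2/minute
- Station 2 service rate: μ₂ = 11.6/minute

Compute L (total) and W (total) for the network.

By Jackson's theorem, each station behaves as independent M/M/1.
Station 1: ρ₁ = 7.1/12.2 = 0.5820, L₁ = ρ₁/(1-ρ₁) = λ/(μ₁-λ) = 7.1/5.10 = 1.39216
Station 2: ρ₂ = 7.1/11.6 = 0.6121, L₂ = ρ₂/(1-ρ₂) = λ/(μ₂-λ) = 7.1/4.50 = 1.57778
Total: L = L₁ + L₂ = 1.39216 + 1.57778 = 2.9699
W = L/λ = 2.9699/7.1 = 0.4183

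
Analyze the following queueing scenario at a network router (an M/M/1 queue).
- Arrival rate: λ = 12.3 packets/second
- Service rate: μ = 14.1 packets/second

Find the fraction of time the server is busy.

Server utilization: ρ = λ/μ
ρ = 12.3/14.1 = 0.8723
The server is busy 87.23% of the time.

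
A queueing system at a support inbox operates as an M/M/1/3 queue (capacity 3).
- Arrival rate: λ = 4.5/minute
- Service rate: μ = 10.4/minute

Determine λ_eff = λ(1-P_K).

ρ = λ/μ = 4.5/10.4 = 0.4327
P₀ = (1-ρ)/(1-ρ^(K+1)) = (1-0.4327)/(1-0.4327^4) = 0.5673/0.9649 = 0.5879
P_K = P₀×ρ^K = 0.5879 × 0.4327^3 = 0.5879 × 0.08101 = 0.04763
λ_eff = λ(1-P_K) = 4.5 × (1 - 0.04763) = 4.5 × 0.95237 = 4.2857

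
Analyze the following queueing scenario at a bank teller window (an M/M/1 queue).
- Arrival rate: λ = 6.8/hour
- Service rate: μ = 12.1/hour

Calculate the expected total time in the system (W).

First, compute utilization: ρ = λ/μ = 6.8/12.1 = 0.5620
For M/M/1: W = 1/(μ-λ)
W = 1/(12.1-6.8) = 1/5.30
W = 0.1887 hours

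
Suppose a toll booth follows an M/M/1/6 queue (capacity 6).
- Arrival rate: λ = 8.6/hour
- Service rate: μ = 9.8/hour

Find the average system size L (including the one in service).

ρ = λ/μ = 8.6/9.8 = 0.87755
P₀ = (1-ρ)/(1-ρ^(K+1)) = (1-0.87755)/(1-0.87755^7) = 0.1224/0.5992 = 0.2043
P_K = P₀×ρ^K = 0.20435 × 0.87755^6 = 0.20435 × 0.45670 = 0.09333
L = ρ[1 - (K+1)ρ^K + Kρ^(K+1)] / [(1-ρ)(1-ρ^(K+1))]
L = 0.87755 × (1 - 7×0.456700 + 6×0.400777) / ((1 - 0.87755) × (1 - 0.400777)) = 2.4848 vehicles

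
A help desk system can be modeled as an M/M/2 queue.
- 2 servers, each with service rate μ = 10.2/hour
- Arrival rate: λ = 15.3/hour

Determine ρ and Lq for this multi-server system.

Traffic intensity: ρ = λ/(cμ) = 15.3/(2×10.2) = 0.7500
Since ρ = 0.7500 < 1, system is stable.
Offered load a = λ/μ = cρ = 15.3/10.2 = 1.5000
P₀ = [ Σₙ₌₀^1 aⁿ/n! + a^2/(2!(1-ρ)) ]⁻¹
Σ = a^0/0! + a^1/1! = 1.0000 + 1.5000 = 2.5000
a^2/(2!(1-ρ)) = 2.2500/(2 × 0.2500) = 4.5000
P₀ = 1/(2.5000 + 4.5000) = 0.1429
Lq = P₀·a^2·ρ / (2!(1-ρ)²) = 0.14286 × 2.2500 × 0.75000 / (2 × 0.062500) = 1.9286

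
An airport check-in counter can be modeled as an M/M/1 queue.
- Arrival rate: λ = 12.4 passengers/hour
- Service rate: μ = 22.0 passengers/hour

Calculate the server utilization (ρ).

Server utilization: ρ = λ/μ
ρ = 12.4/22.0 = 0.5636
The server is busy 56.36% of the time.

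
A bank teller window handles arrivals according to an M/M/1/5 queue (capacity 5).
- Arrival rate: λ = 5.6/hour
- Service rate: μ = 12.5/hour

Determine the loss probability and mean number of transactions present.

ρ = λ/μ = 5.6/12.5 = 0.4480
P₀ = (1-ρ)/(1-ρ^(K+1)) = (1-0.4480)/(1-0.4480^6) = 0.5520/0.9919 = 0.5565
P_K = P₀×ρ^K = 0.5565 × 0.4480^5 = 0.5565 × 0.01805 = 0.01004
Blocking probability P_5 = 0.01004 (1.00%)
L = ρ[1 - (K+1)ρ^K + Kρ^(K+1)] / [(1-ρ)(1-ρ^(K+1))]
L = 0.4480 × (1 - 6×0.01805 + 5×0.008085) / ((1 - 0.4480) × (1 - 0.008085)) = 0.7627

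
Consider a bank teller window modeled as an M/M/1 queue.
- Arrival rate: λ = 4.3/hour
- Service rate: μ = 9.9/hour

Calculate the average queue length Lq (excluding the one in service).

ρ = λ/μ = 4.3/9.9 = 0.4343
For M/M/1: Lq = λ²/(μ(μ-λ))
Lq = 18.49/(9.9 × 5.60)
Lq = 0.3335 transactions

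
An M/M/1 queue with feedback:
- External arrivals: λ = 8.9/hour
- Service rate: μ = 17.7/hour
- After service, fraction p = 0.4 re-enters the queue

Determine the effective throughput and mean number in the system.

Effective arrival rate: λ_eff = λ/(1-p) = 8.9/(1-0.4) = 8.9/0.60 = 14.8333
ρ = λ_eff/μ = 14.8333/17.7 = 0.83804
L = ρ/(1-ρ) = 0.83804/(1-0.83804) = 5.1744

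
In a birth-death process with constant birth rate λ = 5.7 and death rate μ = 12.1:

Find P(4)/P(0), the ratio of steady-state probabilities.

For constant rates: P(n)/P(0) = (λ/μ)^n
P(4)/P(0) = (5.7/12.1)^4 = 0.47107^4 = 0.04924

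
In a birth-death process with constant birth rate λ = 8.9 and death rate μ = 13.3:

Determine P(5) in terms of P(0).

For constant rates: P(n)/P(0) = (λ/μ)^n
P(5)/P(0) = (8.9/13.3)^5 = 0.6692^5 = 0.1342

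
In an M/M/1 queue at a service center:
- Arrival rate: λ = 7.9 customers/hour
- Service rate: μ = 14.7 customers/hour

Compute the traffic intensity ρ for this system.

Server utilization: ρ = λ/μ
ρ = 7.9/14.7 = 0.5374
The server is busy 53.74% of the time.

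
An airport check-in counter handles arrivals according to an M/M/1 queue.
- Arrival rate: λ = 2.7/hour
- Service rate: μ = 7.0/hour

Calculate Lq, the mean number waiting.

ρ = λ/μ = 2.7/7.0 = 0.3857
For M/M/1: Lq = λ²/(μ(μ-λ))
Lq = 7.29/(7.0 × 4.30)
Lq = 0.2422 passengers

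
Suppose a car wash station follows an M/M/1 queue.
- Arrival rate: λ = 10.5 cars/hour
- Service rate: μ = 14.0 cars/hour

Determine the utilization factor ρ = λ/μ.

Server utilization: ρ = λ/μ
ρ = 10.5/14.0 = 0.7500
The server is busy 75.00% of the time.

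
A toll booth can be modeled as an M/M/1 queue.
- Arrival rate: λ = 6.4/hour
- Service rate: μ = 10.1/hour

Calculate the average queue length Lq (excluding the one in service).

ρ = λ/μ = 6.4/10.1 = 0.6337
For M/M/1: Lq = λ²/(μ(μ-λ))
Lq = 40.96/(10.1 × 3.70)
Lq = 1.0961 vehicles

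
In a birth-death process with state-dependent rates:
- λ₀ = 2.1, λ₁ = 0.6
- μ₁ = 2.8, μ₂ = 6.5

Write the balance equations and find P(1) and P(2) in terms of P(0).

Balance equations:
State 0: λ₀P₀ = μ₁P₁ → P₁ = (λ₀/μ₁)P₀ = (2.1/2.8)P₀ = 0.7500P₀
State 1: P₂ = (λ₀λ₁)/(μ₁μ₂)P₀ = (2.1×0.6)/(2.8×6.5)P₀ = 0.06923P₀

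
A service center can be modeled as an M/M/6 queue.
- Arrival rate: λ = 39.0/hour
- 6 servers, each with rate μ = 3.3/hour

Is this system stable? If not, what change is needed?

Stability requires ρ = λ/(cμ) < 1
ρ = 39.0/(6 × 3.3) = 39.0/19.80 = 1.9697
Since 1.9697 ≥ 1, the system is UNSTABLE.
Need c > λ/μ = 39.0/3.3 = 11.82.
Minimum servers needed: c = 12.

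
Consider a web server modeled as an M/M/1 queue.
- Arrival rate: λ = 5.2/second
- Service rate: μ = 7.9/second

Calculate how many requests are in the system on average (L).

ρ = λ/μ = 5.2/7.9 = 0.6582
For M/M/1: L = λ/(μ-λ)
L = 5.2/(7.9-5.2) = 5.2/2.70
L = 1.9259 requests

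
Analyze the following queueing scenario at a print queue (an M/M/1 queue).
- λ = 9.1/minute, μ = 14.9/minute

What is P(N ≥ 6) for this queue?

ρ = λ/μ = 9.1/14.9 = 0.61074
P(N ≥ n) = ρⁿ
P(N ≥ 6) = 0.61074^6
P(N ≥ 6) = 0.05190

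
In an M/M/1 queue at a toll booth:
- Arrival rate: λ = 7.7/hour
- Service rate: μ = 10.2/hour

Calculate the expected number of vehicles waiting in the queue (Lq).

ρ = λ/μ = 7.7/10.2 = 0.7549
For M/M/1: Lq = λ²/(μ(μ-λ))
Lq = 59.29/(10.2 × 2.50)
Lq = 2.3251 vehicles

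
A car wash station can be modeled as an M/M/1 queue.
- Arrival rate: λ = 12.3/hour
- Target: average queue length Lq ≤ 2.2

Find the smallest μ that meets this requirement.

For M/M/1: Lq = λ²/(μ(μ-λ))
Need Lq ≤ 2.2, i.e. μ(μ-λ) ≥ λ²/2.2
μ² - 12.3μ - 151.29/2.2 ≥ 0  →  μ² - 12.3μ - 68.76818 ≥ 0
Quadratic formula (positive root): μ = [λ + √(λ² + 4×68.76818)]/2
Discriminant: 151.29 + 4×68.76818 = 426.3627, √426.3627 = 20.6486
μ ≥ (12.3 + 20.6486)/2 = 16.4743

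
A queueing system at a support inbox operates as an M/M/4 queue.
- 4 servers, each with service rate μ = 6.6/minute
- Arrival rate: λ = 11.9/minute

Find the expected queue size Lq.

Traffic intensity: ρ = λ/(cμ) = 11.9/(4×6.6) = 0.4508
Since ρ = 0.4508 < 1, system is stable.
Offered load a = λ/μ = cρ = 11.9/6.6 = 1.8030
P₀ = [ Σₙ₌₀^3 aⁿ/n! + a^4/(4!(1-ρ)) ]⁻¹
Σ = a^0/0! + a^1/1! + a^2/2! + a^3/3! = 1.0000 + 1.8030 + 1.6255 + 0.9769 = 5.4054
a^4/(4!(1-ρ)) = 10.5685/(24 × 0.549242) = 0.8017
P₀ = 1/(5.4054 + 0.8017) = 0.1611
Lq = P₀·a^4·ρ / (4!(1-ρ)²) = 0.1611 × 10.5685 × 0.4508 / (24 × 0.3017) = 0.1060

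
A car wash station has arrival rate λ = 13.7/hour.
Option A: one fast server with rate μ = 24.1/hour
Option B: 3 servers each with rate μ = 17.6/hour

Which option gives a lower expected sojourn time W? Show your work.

Option A: single server μ = 24.1 (M/M/1)
  ρ_A = 13.7/24.1 = 0.5685
  W_A = 1/(μ-λ) = 1/(24.1-13.7) = 1/10.40 = 0.09615

Option B: 3 servers μ = 17.6 (M/M/3)
  ρ_B = λ/(cμ) = 13.7/(3×17.6) = 0.2595
  Offered load a = λ/μ = cρ = 13.7/17.6 = 0.7784
  P₀ = [ Σₙ₌₀^2 aⁿ/n! + a^3/(3!(1-ρ)) ]⁻¹
  Σ = a^0/0! + a^1/1! + a^2/2! = 1.0000 + 0.7784 + 0.3030 = 2.0814
  a^3/(3!(1-ρ)) = 0.4717/(6 × 0.7405) = 0.1062
  P₀ = 1/(2.0814 + 0.1062) = 0.4571
  Lq = P₀·a^3·ρ / (3!(1-ρ)²) = 0.4571 × 0.4717 × 0.2595 / (6 × 0.5484) = 0.01700
  Wq_B = Lq/λ = 0.01700/13.7 = 0.001241
  W_B = Wq_B + 1/μ = 0.001241 + 0.05682 = 0.05806

Since W_B = 0.05806 < W_A = 0.09615, Option B (multiple servers) has the shorter time in system.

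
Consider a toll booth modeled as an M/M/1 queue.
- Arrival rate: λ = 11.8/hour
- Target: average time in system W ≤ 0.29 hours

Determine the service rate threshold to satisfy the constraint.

For M/M/1: W = 1/(μ-λ)
Need W ≤ 0.29, so 1/(μ-λ) ≤ 0.29
μ - λ ≥ 1/0.29 = 3.4483
μ ≥ 11.8 + 3.4483 = 15.2483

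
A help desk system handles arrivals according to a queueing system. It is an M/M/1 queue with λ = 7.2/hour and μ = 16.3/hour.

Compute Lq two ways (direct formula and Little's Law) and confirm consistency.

Method 1 (direct): Lq = λ²/(μ(μ-λ)) = 51.84/(16.3 × 9.10) = 0.3495

Method 2 (Little's Law):
W = 1/(μ-λ) = 1/9.10 = 0.10989
Wq = W - 1/μ = 0.10989 - 0.061350 = 0.04854
Lq = λWq = 7.2 × 0.04854 = 0.3495 ✔ (matches Method 1)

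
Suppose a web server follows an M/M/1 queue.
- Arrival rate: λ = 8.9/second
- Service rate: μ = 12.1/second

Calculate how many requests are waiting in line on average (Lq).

ρ = λ/μ = 8.9/12.1 = 0.7355
For M/M/1: Lq = λ²/(μ(μ-λ))
Lq = 79.21/(12.1 × 3.20)
Lq = 2.0457 requests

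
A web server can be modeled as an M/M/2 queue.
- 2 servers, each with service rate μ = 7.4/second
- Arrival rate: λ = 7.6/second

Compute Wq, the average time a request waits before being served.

Traffic intensity: ρ = λ/(cμ) = 7.6/(2×7.4) = 0.5135
Since ρ = 0.5135 < 1, system is stable.
Offered load a = λ/μ = cρ = 7.6/7.4 = 1.0270
P₀ = [ Σₙ₌₀^1 aⁿ/n! + a^2/(2!(1-ρ)) ]⁻¹
Σ = a^0/0! + a^1/1! = 1.0000 + 1.0270 = 2.0270
a^2/(2!(1-ρ)) = 1.0548/(2 × 0.4865) = 1.0841
P₀ = 1/(2.0270 + 1.0841) = 0.3214
Lq = P₀·a^2·ρ / (2!(1-ρ)²) = 0.32143 × 1.0548 × 0.51351 / (2 × 0.23667) = 0.3678
Wq = Lq/λ = 0.36781/7.6 = 0.04840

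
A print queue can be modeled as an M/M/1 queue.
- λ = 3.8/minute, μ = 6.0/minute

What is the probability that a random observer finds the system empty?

ρ = λ/μ = 3.8/6.0 = 0.6333
P(0) = 1 - ρ = 1 - 0.6333 = 0.3667
The server is idle 36.67% of the time.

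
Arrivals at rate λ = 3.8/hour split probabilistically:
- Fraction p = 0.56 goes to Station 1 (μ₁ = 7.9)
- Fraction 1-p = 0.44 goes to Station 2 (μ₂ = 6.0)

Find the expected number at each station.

Effective rates: λ₁ = 3.8×0.56 = 2.128, λ₂ = 3.8×0.44 = 1.672
Station 1: ρ₁ = 2.128/7.9 = 0.2694, L₁ = ρ₁/(1-ρ₁) = 0.2694/(1-0.2694) = 0.3687
Station 2: ρ₂ = 1.672/6.0 = 0.27867, L₂ = ρ₂/(1-ρ₂) = 0.27867/(1-0.27867) = 0.3863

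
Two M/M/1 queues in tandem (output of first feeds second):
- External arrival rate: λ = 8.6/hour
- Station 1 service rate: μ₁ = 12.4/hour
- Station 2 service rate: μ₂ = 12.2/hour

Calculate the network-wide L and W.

By Jackson's theorem, each station behaves as independent M/M/1.
Station 1: ρ₁ = 8.6/12.4 = 0.6935, L₁ = ρ₁/(1-ρ₁) = λ/(μ₁-λ) = 8.6/3.80 = 2.263158
Station 2: ρ₂ = 8.6/12.2 = 0.7049, L₂ = ρ₂/(1-ρ₂) = λ/(μ₂-λ) = 8.6/3.60 = 2.388889
Total: L = L₁ + L₂ = 2.263158 + 2.388889 = 4.6520
W = L/λ = 4.6520/8.6 = 0.5409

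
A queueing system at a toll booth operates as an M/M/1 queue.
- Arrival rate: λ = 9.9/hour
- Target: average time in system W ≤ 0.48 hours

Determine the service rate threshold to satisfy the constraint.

For M/M/1: W = 1/(μ-λ)
Need W ≤ 0.48, so 1/(μ-λ) ≤ 0.48
μ - λ ≥ 1/0.48 = 2.0833
μ ≥ 9.9 + 2.0833 = 11.9833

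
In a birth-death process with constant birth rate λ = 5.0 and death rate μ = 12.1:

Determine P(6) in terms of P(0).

For constant rates: P(n)/P(0) = (λ/μ)^n
P(6)/P(0) = (5.0/12.1)^6 = 0.413223^6 = 0.004979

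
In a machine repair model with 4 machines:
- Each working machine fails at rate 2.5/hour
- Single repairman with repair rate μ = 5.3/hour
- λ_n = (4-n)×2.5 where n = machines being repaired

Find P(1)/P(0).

P(1)/P(0) = ∏_{i=0}^{1-1} λ_i/μ_{i+1}
= (4-0)×2.5/5.3
= 1.8868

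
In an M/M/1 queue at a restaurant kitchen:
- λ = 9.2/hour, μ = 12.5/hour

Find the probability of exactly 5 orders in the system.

ρ = λ/μ = 9.2/12.5 = 0.7360
P(n) = (1-ρ)ρⁿ
P(5) = (1-0.7360) × 0.7360^5
P(5) = 0.2640 × 0.2160
P(5) = 0.05702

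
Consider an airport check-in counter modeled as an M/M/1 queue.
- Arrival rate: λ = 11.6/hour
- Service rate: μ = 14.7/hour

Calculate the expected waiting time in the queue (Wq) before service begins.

First, compute utilization: ρ = λ/μ = 11.6/14.7 = 0.7891
For M/M/1: Wq = λ/(μ(μ-λ))
Wq = 11.6/(14.7 × (14.7-11.6))
Wq = 11.6/(14.7 × 3.10)
Wq = 0.2546 hours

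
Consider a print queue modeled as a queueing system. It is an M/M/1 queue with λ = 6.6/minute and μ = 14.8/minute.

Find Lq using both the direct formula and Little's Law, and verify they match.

Method 1 (direct): Lq = λ²/(μ(μ-λ)) = 43.56/(14.8 × 8.20) = 0.3589

Method 2 (Little's Law):
W = 1/(μ-λ) = 1/8.20 = 0.12195
Wq = W - 1/μ = 0.12195 - 0.067568 = 0.05438
Lq = λWq = 6.6 × 0.05438 = 0.3589 ✔ (matches Method 1)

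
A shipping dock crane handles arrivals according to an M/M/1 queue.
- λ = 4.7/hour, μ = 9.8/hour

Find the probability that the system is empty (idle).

ρ = λ/μ = 4.7/9.8 = 0.4796
P(0) = 1 - ρ = 1 - 0.4796 = 0.5204
The server is idle 52.04% of the time.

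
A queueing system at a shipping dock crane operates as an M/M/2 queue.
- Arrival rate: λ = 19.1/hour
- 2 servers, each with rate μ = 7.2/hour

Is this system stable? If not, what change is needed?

Stability requires ρ = λ/(cμ) < 1
ρ = 19.1/(2 × 7.2) = 19.1/14.40 = 1.3264
Since 1.3264 ≥ 1, the system is UNSTABLE.
Need c > λ/μ = 19.1/7.2 = 2.65.
Minimum servers needed: c = 3.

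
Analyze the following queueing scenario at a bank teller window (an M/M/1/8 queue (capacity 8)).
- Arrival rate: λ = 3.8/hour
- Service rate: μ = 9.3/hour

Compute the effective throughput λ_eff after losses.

ρ = λ/μ = 3.8/9.3 = 0.408602
P₀ = (1-ρ)/(1-ρ^(K+1)) = (1-0.408602)/(1-0.408602^9) = 0.5914/0.9997 = 0.5916
P_K = P₀×ρ^K = 0.59159 × 0.408602^8 = 0.59159 × 0.00077697 = 0.0004596
λ_eff = λ(1-P_K) = 3.8 × (1 - 0.0004596) = 3.8 × 0.99954 = 3.7983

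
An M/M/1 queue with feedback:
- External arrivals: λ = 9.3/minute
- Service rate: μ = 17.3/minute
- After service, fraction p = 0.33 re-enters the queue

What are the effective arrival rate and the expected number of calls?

Effective arrival rate: λ_eff = λ/(1-p) = 9.3/(1-0.33) = 9.3/0.67 = 13.8806
ρ = λ_eff/μ = 13.8806/17.3 = 0.80235
L = ρ/(1-ρ) = 0.80235/(1-0.80235) = 4.0594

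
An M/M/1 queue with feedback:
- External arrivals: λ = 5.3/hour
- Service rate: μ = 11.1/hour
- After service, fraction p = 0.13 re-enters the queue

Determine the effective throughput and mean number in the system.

Effective arrival rate: λ_eff = λ/(1-p) = 5.3/(1-0.13) = 5.3/0.87 = 6.09195
ρ = λ_eff/μ = 6.09195/11.1 = 0.54882
L = ρ/(1-ρ) = 0.54882/(1-0.54882) = 1.2164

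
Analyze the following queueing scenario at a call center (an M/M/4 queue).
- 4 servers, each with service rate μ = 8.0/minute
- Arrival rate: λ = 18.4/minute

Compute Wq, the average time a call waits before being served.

Traffic intensity: ρ = λ/(cμ) = 18.4/(4×8.0) = 0.5750
Since ρ = 0.5750 < 1, system is stable.
Offered load a = λ/μ = cρ = 18.4/8.0 = 2.3000
P₀ = [ Σₙ₌₀^3 aⁿ/n! + a^4/(4!(1-ρ)) ]⁻¹
Σ = a^0/0! + a^1/1! + a^2/2! + a^3/3! = 1.0000 + 2.3000 + 2.6450 + 2.0278 = 7.9728
a^4/(4!(1-ρ)) = 27.9841/(24 × 0.4250) = 2.7435
P₀ = 1/(7.9728 + 2.7435) = 0.09332
Lq = P₀·a^4·ρ / (4!(1-ρ)²) = 0.09332 × 27.9841 × 0.5750 / (24 × 0.1806) = 0.3464
Wq = Lq/λ = 0.34637/18.4 = 0.01882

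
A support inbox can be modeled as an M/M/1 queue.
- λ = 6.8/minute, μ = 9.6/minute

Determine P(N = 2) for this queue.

ρ = λ/μ = 6.8/9.6 = 0.7083
P(n) = (1-ρ)ρⁿ
P(2) = (1-0.7083) × 0.7083^2
P(2) = 0.2917 × 0.5017
P(2) = 0.1463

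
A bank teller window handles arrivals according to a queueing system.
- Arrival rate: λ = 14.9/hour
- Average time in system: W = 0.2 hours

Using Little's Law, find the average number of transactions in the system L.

Little's Law: L = λW
L = 14.9 × 0.2 = 2.9800 transactions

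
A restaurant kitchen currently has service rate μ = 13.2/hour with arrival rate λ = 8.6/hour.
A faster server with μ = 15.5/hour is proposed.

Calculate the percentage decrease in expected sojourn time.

System 1: ρ₁ = 8.6/13.2 = 0.6515, W₁ = 1/(13.2-8.6) = 0.21739
System 2: ρ₂ = 8.6/15.5 = 0.5548, W₂ = 1/(15.5-8.6) = 0.14493
Improvement: (W₁-W₂)/W₁ = (0.21739-0.14493)/0.21739 = 33.33%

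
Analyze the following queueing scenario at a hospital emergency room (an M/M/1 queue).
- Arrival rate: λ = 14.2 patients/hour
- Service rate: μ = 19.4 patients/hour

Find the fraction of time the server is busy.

Server utilization: ρ = λ/μ
ρ = 14.2/19.4 = 0.7320
The server is busy 73.20% of the time.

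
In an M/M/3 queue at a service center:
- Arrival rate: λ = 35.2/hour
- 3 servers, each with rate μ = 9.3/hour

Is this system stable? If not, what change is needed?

Stability requires ρ = λ/(cμ) < 1
ρ = 35.2/(3 × 9.3) = 35.2/27.90 = 1.2616
Since 1.2616 ≥ 1, the system is UNSTABLE.
Need c > λ/μ = 35.2/9.3 = 3.78.
Minimum servers needed: c = 4.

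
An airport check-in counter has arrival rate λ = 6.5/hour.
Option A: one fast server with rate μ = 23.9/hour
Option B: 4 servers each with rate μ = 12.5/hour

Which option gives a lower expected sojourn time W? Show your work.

Option A: single server μ = 23.9 (M/M/1)
  ρ_A = 6.5/23.9 = 0.2720
  W_A = 1/(μ-λ) = 1/(23.9-6.5) = 1/17.40 = 0.05747

Option B: 4 servers μ = 12.5 (M/M/4)
  ρ_B = λ/(cμ) = 6.5/(4×12.5) = 0.1300
  Offered load a = λ/μ = cρ = 6.5/12.5 = 0.5200
  P₀ = [ Σₙ₌₀^3 aⁿ/n! + a^4/(4!(1-ρ)) ]⁻¹
  Σ = a^0/0! + a^1/1! + a^2/2! + a^3/3! = 1.0000 + 0.5200 + 0.1352 + 0.02343 = 1.6786
  a^4/(4!(1-ρ)) = 0.07312/(24 × 0.8700) = 0.003502
  P₀ = 1/(1.6786 + 0.003502) = 0.5945
  Lq = P₀·a^4·ρ / (4!(1-ρ)²) = 0.5945 × 0.07312 × 0.1300 / (24 × 0.7569) = 0.0003111
  Wq_B = Lq/λ = 0.0003111/6.5 = 0.00004786
  W_B = Wq_B + 1/μ = 0.00004786 + 0.08000 = 0.08005

Since W_A = 0.05747 < W_B = 0.08005, Option A (single fast server) has the shorter time in system.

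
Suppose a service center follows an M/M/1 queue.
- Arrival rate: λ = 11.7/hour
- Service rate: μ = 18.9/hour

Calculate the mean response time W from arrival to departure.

First, compute utilization: ρ = λ/μ = 11.7/18.9 = 0.6190
For M/M/1: W = 1/(μ-λ)
W = 1/(18.9-11.7) = 1/7.20
W = 0.1389 hours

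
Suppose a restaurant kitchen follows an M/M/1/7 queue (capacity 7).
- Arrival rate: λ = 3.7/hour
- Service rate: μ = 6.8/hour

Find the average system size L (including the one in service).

ρ = λ/μ = 3.7/6.8 = 0.54412
P₀ = (1-ρ)/(1-ρ^(K+1)) = (1-0.54412)/(1-0.54412^8) = 0.4559/0.9923 = 0.4594
P_K = P₀×ρ^K = 0.4594 × 0.54412^7 = 0.4594 × 0.01412 = 0.006487
L = ρ[1 - (K+1)ρ^K + Kρ^(K+1)] / [(1-ρ)(1-ρ^(K+1))]
L = 0.54412 × (1 - 8×0.01412 + 7×0.007683) / ((1 - 0.54412) × (1 - 0.007683)) = 1.1316 orders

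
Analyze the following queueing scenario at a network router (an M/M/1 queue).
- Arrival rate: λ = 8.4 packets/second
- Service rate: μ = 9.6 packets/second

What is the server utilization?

Server utilization: ρ = λ/μ
ρ = 8.4/9.6 = 0.8750
The server is busy 87.50% of the time.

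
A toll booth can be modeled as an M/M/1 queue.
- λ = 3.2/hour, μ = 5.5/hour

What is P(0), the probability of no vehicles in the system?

ρ = λ/μ = 3.2/5.5 = 0.5818
P(0) = 1 - ρ = 1 - 0.5818 = 0.4182
The server is idle 41.82% of the time.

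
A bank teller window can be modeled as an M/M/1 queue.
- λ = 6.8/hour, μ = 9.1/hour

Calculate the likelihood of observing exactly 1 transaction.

ρ = λ/μ = 6.8/9.1 = 0.74725
P(n) = (1-ρ)ρⁿ
P(1) = (1-0.74725) × 0.74725^1
P(1) = 0.2528 × 0.7472
P(1) = 0.1889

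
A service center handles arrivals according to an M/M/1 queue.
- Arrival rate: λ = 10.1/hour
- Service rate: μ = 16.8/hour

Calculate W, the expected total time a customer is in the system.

First, compute utilization: ρ = λ/μ = 10.1/16.8 = 0.6012
For M/M/1: W = 1/(μ-λ)
W = 1/(16.8-10.1) = 1/6.70
W = 0.1493 hours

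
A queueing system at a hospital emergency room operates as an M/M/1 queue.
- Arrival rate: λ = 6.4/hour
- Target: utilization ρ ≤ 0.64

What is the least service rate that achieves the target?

ρ = λ/μ, so μ = λ/ρ
μ ≥ 6.4/0.64 = 10.0000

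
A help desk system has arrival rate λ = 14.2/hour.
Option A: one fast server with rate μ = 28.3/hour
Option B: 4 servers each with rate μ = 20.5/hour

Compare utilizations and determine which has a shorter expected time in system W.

Option A: single server μ = 28.3 (M/M/1)
  ρ_A = 14.2/28.3 = 0.5018
  W_A = 1/(μ-λ) = 1/(28.3-14.2) = 1/14.10 = 0.07092

Option B: 4 servers μ = 20.5 (M/M/4)
  ρ_B = λ/(cμ) = 14.2/(4×20.5) = 0.1732
  Offered load a = λ/μ = cρ = 14.2/20.5 = 0.6927
  P₀ = [ Σₙ₌₀^3 aⁿ/n! + a^4/(4!(1-ρ)) ]⁻¹
  Σ = a^0/0! + a^1/1! + a^2/2! + a^3/3! = 1.0000 + 0.6927 + 0.2399 + 0.05539 = 1.9880
  a^4/(4!(1-ρ)) = 0.2302/(24 × 0.8268) = 0.01160
  P₀ = 1/(1.9880 + 0.01160) = 0.5001
  Lq = P₀·a^4·ρ / (4!(1-ρ)²) = 0.5001 × 0.2302 × 0.1732 / (24 × 0.6836) = 0.001215
  Wq_B = Lq/λ = 0.00121515/14.2 = 0.00008557
  W_B = Wq_B + 1/μ = 0.00008557 + 0.04878 = 0.04887

Since W_B = 0.04887 < W_A = 0.07092, Option B (multiple servers) has the shorter time in system.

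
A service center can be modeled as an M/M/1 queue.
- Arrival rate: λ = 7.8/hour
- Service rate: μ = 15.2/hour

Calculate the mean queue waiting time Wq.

First, compute utilization: ρ = λ/μ = 7.8/15.2 = 0.5132
For M/M/1: Wq = λ/(μ(μ-λ))
Wq = 7.8/(15.2 × (15.2-7.8))
Wq = 7.8/(15.2 × 7.40)
Wq = 0.06935 hours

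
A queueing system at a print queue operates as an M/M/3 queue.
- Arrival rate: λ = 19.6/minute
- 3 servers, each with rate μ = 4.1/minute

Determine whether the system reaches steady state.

Stability requires ρ = λ/(cμ) < 1
ρ = 19.6/(3 × 4.1) = 19.6/12.30 = 1.5935
Since 1.5935 ≥ 1, the system is UNSTABLE.
Need c > λ/μ = 19.6/4.1 = 4.78.
Minimum servers needed: c = 5.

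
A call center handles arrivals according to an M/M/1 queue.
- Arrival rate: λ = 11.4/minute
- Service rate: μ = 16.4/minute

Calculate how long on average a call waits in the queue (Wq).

First, compute utilization: ρ = λ/μ = 11.4/16.4 = 0.6951
For M/M/1: Wq = λ/(μ(μ-λ))
Wq = 11.4/(16.4 × (16.4-11.4))
Wq = 11.4/(16.4 × 5.00)
Wq = 0.1390 minutes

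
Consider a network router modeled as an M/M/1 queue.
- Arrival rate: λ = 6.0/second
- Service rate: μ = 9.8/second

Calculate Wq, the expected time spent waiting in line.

First, compute utilization: ρ = λ/μ = 6.0/9.8 = 0.6122
For M/M/1: Wq = λ/(μ(μ-λ))
Wq = 6.0/(9.8 × (9.8-6.0))
Wq = 6.0/(9.8 × 3.80)
Wq = 0.1611 seconds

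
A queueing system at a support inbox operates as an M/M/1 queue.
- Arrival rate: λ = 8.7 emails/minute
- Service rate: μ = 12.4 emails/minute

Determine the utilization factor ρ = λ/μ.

Server utilization: ρ = λ/μ
ρ = 8.7/12.4 = 0.7016
The server is busy 70.16% of the time.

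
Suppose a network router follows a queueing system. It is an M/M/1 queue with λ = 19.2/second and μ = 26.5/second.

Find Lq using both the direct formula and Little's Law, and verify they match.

Method 1 (direct): Lq = λ²/(μ(μ-λ)) = 368.64/(26.5 × 7.30) = 1.9056

Method 2 (Little's Law):
W = 1/(μ-λ) = 1/7.30 = 0.13699
Wq = W - 1/μ = 0.13699 - 0.037736 = 0.09925
Lq = λWq = 19.2 × 0.09925 = 1.9056 ✔ (matches Method 1)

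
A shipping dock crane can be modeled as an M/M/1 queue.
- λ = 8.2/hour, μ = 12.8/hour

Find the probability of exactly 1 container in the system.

ρ = λ/μ = 8.2/12.8 = 0.6406
P(n) = (1-ρ)ρⁿ
P(1) = (1-0.6406) × 0.6406^1
P(1) = 0.3594 × 0.6406
P(1) = 0.2302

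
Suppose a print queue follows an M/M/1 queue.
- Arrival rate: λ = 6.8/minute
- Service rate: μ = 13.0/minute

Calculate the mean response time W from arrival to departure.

First, compute utilization: ρ = λ/μ = 6.8/13.0 = 0.5231
For M/M/1: W = 1/(μ-λ)
W = 1/(13.0-6.8) = 1/6.20
W = 0.1613 minutes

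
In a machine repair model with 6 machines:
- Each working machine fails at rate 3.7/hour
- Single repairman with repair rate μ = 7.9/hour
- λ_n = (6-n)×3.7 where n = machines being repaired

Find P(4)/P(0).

P(4)/P(0) = ∏_{i=0}^{4-1} λ_i/μ_{i+1}
= (6-0)×3.7/7.9 × (6-1)×3.7/7.9 × (6-2)×3.7/7.9 × (6-3)×3.7/7.9
= 17.3221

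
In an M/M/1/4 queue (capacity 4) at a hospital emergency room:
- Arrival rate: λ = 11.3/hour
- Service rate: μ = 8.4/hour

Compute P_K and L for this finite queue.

ρ = λ/μ = 11.3/8.4 = 1.34524
P₀ = (1-ρ)/(1-ρ^(K+1)) = (1-1.34524)/(1-1.34524^5) = -0.3452/-3.4055 = 0.1014
P_K = P₀×ρ^K = 0.10138 × 1.34524^4 = 0.10138 × 3.2749 = 0.3320
Blocking probability P_4 = 0.3320 (33.20%)
L = ρ[1 - (K+1)ρ^K + Kρ^(K+1)] / [(1-ρ)(1-ρ^(K+1))]
L = 1.34524 × (1 - 5×3.27491 + 4×4.40554) / ((1 - 1.34524) × (1 - 4.40554)) = 2.5717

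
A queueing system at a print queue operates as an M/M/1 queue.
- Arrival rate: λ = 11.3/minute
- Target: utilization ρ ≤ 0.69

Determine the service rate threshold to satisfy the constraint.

ρ = λ/μ, so μ = λ/ρ
μ ≥ 11.3/0.69 = 16.3768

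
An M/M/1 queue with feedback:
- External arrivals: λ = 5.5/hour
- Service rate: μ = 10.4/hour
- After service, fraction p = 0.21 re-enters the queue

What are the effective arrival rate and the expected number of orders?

Effective arrival rate: λ_eff = λ/(1-p) = 5.5/(1-0.21) = 5.5/0.79 = 6.96203
ρ = λ_eff/μ = 6.96203/10.4 = 0.669426
L = ρ/(1-ρ) = 0.669426/(1-0.669426) = 2.0250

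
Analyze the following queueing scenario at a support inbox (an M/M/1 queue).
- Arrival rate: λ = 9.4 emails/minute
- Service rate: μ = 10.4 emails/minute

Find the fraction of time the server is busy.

Server utilization: ρ = λ/μ
ρ = 9.4/10.4 = 0.9038
The server is busy 90.38% of the time.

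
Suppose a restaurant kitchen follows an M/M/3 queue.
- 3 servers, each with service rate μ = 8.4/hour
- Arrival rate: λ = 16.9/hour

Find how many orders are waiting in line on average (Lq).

Traffic intensity: ρ = λ/(cμ) = 16.9/(3×8.4) = 0.6706
Since ρ = 0.6706 < 1, system is stable.
Offered load a = λ/μ = cρ = 16.9/8.4 = 2.0119
P₀ = [ Σₙ₌₀^2 aⁿ/n! + a^3/(3!(1-ρ)) ]⁻¹
Σ = a^0/0! + a^1/1! + a^2/2! = 1.0000 + 2.0119 + 2.0239 = 5.0358
a^3/(3!(1-ρ)) = 8.14371/(6 × 0.329365) = 4.1209
P₀ = 1/(5.0358 + 4.1209) = 0.1092
Lq = P₀·a^3·ρ / (3!(1-ρ)²) = 0.10921 × 8.1437 × 0.67063 / (6 × 0.10848) = 0.9164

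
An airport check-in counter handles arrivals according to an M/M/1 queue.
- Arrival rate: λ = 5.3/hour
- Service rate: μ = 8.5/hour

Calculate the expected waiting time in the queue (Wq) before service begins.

First, compute utilization: ρ = λ/μ = 5.3/8.5 = 0.6235
For M/M/1: Wq = λ/(μ(μ-λ))
Wq = 5.3/(8.5 × (8.5-5.3))
Wq = 5.3/(8.5 × 3.20)
Wq = 0.1949 hours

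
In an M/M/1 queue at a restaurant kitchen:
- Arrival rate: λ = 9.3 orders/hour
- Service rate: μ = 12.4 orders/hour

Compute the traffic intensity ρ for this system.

Server utilization: ρ = λ/μ
ρ = 9.3/12.4 = 0.7500
The server is busy 75.00% of the time.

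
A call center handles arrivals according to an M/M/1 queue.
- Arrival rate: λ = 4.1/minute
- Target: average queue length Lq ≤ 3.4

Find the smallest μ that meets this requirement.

For M/M/1: Lq = λ²/(μ(μ-λ))
Need Lq ≤ 3.4, i.e. μ(μ-λ) ≥ λ²/3.4
μ² - 4.1μ - 16.81/3.4 ≥ 0  →  μ² - 4.1μ - 4.94412 ≥ 0
Quadratic formula (positive root): μ = [λ + √(λ² + 4×4.94412)]/2
Discriminant: 16.81 + 4×4.94412 = 36.5865, √36.5865 = 6.0487
μ ≥ (4.1 + 6.0487)/2 = 5.0743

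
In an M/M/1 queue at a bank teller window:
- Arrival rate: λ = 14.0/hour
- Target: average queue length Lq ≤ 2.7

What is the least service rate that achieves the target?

For M/M/1: Lq = λ²/(μ(μ-λ))
Need Lq ≤ 2.7, i.e. μ(μ-λ) ≥ λ²/2.7
μ² - 14.0μ - 196.00/2.7 ≥ 0  →  μ² - 14.0μ - 72.5926 ≥ 0
Quadratic formula (positive root): μ = [λ + √(λ² + 4×72.5926)]/2
Discriminant: 196.00 + 4×72.5926 = 486.3704, √486.3704 = 22.0538
μ ≥ (14.0 + 22.0538)/2 = 18.0269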